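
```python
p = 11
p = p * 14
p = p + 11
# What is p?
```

Trace:
`p = 11` → p = 11
`p = p * 14` → p = 154
`p = p + 11` → p = 165
So p = 165

Answer: 165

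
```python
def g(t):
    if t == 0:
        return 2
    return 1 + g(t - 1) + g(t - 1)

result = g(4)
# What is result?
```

g(t) = 1 + 2·g(t-1), g(0)=2. Closed form: (2+1)·2^4 - 1 = 47.

Answer: 47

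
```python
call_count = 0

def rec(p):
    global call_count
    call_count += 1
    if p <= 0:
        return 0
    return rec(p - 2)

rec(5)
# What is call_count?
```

Linear recursion stepping by 2: 4 calls from p=5 down to ≤0.

Answer: 4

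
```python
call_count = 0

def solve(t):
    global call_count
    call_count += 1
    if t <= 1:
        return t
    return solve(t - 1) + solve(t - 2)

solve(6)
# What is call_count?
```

Calls(t) = 1 + Calls(t-1) + Calls(t-2); Calls(0)=Calls(1)=1. For t=6 this gives 25.

Answer: 25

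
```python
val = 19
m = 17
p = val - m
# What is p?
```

Trace:
`val = 19` → val = 19
`m = 17` → m = 17
`p = val - m` → p = 2
So p = 2

Answer: 2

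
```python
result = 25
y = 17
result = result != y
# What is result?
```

Trace:
`result = 25` → result = 25
`y = 17` → y = 17
`result = result != y` → result = True
So result = True

Answer: True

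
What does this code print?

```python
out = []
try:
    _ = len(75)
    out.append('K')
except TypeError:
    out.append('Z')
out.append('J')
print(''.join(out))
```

Execution trace: 'Z' (except TypeError) → 'J' (after the try/except). Output: ZJ

Answer: ZJ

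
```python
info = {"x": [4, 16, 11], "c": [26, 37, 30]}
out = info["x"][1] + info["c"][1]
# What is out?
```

Trace:
`info = {"x": [4, 16, 11], "c": [26, 37, 30]}` → info = {'x': [4, 16, 11], 'c': [26, 37, 30]}
`out = info["x"][1] + info["c"][1]` → out = 53
So out = 53

Answer: 53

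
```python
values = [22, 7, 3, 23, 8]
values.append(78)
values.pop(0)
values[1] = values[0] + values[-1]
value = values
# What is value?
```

Trace:
`values = [22, 7, 3, 23, 8]` → values = [22, 7, 3, 23, 8]
`values.append(78)` → values = [22, 7, 3, 23, 8, 78]
`values.pop(0)` → values = [7, 3, 23, 8, 78]
`values[1] = values[0] + values[-1]` → values = [7, 85, 23, 8, 78]
`value = values` → value = [7, 85, 23, 8, 78]
So value = [7, 85, 23, 8, 78]

Answer: [7, 85, 23, 8, 78]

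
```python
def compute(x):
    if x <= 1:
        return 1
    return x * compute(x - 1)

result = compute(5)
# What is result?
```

compute(5) = 5 * 4 * 3 * 2 * 1 = 120

Answer: 120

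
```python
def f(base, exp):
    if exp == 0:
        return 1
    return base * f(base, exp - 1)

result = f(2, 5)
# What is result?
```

f(2, 5) = 2 * 2 * 2 * 2 * 2 = 32

Answer: 32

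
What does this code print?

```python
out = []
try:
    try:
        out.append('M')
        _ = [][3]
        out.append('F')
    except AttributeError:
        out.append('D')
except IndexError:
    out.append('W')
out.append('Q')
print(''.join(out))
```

Execution trace: 'M' (try body) → 'W' (outer except IndexError) → 'Q' (after the try/except). Output: MWQ

Answer: MWQ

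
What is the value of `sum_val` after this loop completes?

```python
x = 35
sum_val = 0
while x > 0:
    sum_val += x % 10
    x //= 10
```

Sum digits of 35
`sum_val` takes the values: 0 → 5 → 8

Answer: 8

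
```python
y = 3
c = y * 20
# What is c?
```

Trace:
`y = 3` → y = 3
`c = y * 20` → c = 60
So c = 60

Answer: 60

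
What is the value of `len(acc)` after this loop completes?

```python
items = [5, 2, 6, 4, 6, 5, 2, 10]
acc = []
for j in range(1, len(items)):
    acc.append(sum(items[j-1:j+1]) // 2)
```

Number of 2-element averages
`acc` takes the values: [] → [3] → [3, 4] → [3, 4, 5] → [3, 4, 5, 5] → [3, 4, 5, 5, 5] → [3, 4, 5, 5, 5, 3] → [3, 4, 5, 5, 5, 3, 6]
So `len(acc)` = 7

Answer: 7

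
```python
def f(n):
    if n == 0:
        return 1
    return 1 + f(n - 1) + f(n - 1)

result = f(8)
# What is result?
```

f(n) = 1 + 2·f(n-1), f(0)=1. Closed form: (1+1)·2^8 - 1 = 511.

Answer: 511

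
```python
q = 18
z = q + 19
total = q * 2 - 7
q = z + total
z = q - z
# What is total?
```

Trace:
`q = 18` → q = 18
`z = q + 19` → z = 37
`total = q * 2 - 7` → total = 29
`q = z + total` → q = 66
`z = q - z` → z = 29
So total = 29

Answer: 29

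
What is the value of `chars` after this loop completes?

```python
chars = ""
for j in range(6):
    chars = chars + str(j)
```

Concatenate digits 0 to 5
`chars` takes the values: "" → "0" → "01" → "012" → "0123" → "01234" → "012345"

Answer: "012345"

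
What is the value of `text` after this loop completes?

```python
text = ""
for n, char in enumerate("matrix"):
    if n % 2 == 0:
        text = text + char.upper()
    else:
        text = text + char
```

Uppercase even positions in 'matrix'
`text` takes the values: "" → "M" → "Ma" → "MaT" → "MaTr" → "MaTrI" → "MaTrIx"

Answer: "MaTrIx"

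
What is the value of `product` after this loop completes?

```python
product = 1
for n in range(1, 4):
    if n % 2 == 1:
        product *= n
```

Product of odd numbers 1 to 3
`product` takes the values: 1 → 3

Answer: 3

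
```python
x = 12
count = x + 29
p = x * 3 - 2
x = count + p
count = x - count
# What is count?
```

Trace:
`x = 12` → x = 12
`count = x + 29` → count = 41
`p = x * 3 - 2` → p = 34
`x = count + p` → x = 75
`count = x - count` → count = 34
So count = 34

Answer: 34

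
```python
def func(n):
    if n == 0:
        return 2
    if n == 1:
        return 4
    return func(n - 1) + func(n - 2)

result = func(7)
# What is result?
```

Build up from base cases: func(0)=2, func(1)=4, func(2)=6, func(3)=10, func(4)=16, func(5)=26, func(6)=42, ..., func(7)=68

Answer: 68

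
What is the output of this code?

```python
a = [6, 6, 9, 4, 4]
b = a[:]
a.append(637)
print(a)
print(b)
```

Key concept: slice [:] creates copy.
Step by step:
`a = [6, 6, 9, 4, 4]` → a = [6, 6, 9, 4, 4]
`b = a[:]` → b = [6, 6, 9, 4, 4]
`a.append(637)` → a = [6, 6, 9, 4, 4, 637]
`print(a)` → prints [6, 6, 9, 4, 4, 637]
`print(b)` → prints [6, 6, 9, 4, 4]

Answer:
[6, 6, 9, 4, 4, 637]
[6, 6, 9, 4, 4]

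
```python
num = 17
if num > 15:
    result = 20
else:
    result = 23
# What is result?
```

Trace:
`num = 17` → num = 17
`if num > 15: ...` → num > 15 is True → result = 20
So result = 20

Answer: 20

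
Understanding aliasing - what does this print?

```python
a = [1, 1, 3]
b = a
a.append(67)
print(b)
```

Key concept: basic list aliasing.
Step by step:
`a = [1, 1, 3]` → a = [1, 1, 3]
`b = a` → b = [1, 1, 3] (same object as a)
`a.append(67)` → a = [1, 1, 3, 67] (same object as b); b = [1, 1, 3, 67] (same object as a)
`print(b)` → prints [1, 1, 3, 67]

Answer: [1, 1, 3, 67]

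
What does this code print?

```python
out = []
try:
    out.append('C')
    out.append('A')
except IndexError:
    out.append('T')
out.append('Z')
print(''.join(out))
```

Execution trace: 'C' (try body) → 'A' (try body, no exception) → 'Z' (after the try/except). Output: CAZ

Answer: CAZ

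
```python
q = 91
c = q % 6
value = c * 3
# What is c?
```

Trace:
`q = 91` → q = 91
`c = q % 6` → c = 1
`value = c * 3` → value = 3
So c = 1

Answer: 1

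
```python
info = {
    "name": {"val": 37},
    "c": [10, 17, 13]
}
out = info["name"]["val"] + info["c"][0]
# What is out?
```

Trace:
`info = { ...` → info = {'name': {'val': 37}, 'c': [10, 17, 13]}
`out = info["name"]["val"] + info["c"][0]` → out = 47
So out = 47

Answer: 47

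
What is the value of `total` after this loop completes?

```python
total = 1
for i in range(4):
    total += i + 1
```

Start at 1, add 1 to 4 = 11
`total` takes the values: 1 → 2 → 4 → 7 → 11

Answer: 11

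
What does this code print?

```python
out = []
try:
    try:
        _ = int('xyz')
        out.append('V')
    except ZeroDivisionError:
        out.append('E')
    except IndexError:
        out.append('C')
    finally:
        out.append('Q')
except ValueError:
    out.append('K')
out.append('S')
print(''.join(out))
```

Execution trace: 'Q' (finally) → 'K' (outer except ValueError) → 'S' (after the try/except). Output: QKS

Answer: QKS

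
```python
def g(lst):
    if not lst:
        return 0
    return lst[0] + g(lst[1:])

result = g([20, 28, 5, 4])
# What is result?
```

20 + 28 + 5 + 4 + 0 = 57

Answer: 57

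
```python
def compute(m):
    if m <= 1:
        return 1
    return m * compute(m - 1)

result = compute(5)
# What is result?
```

compute(5) = 5 * 4 * 3 * 2 * 1 = 120

Answer: 120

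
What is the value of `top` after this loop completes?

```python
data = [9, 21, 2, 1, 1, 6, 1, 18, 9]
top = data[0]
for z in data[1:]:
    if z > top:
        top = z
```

Maximum of [9, 21, 2, 1, 1, 6, 1, 18, 9]
`top` takes the values: 9 → 21

Answer: 21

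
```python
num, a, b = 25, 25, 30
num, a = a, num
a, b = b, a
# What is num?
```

Trace:
`num, a, b = 25, 25, 30` → num = 25; a = 25; b = 30
`num, a = a, num` → num = 25; a = 25
`a, b = b, a` → a = 30; b = 25
So num = 25

Answer: 25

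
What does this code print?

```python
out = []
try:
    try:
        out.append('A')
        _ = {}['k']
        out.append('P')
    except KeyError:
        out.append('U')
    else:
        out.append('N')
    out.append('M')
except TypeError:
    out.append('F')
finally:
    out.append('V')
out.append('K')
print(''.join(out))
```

Execution trace: 'A' (inner try body) → 'U' (inner except KeyError) → 'M' (try body, no exception) → 'V' (finally) → 'K' (after the try/except). Output: AUMVK

Answer: AUMVK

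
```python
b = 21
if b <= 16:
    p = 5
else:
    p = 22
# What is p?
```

Trace:
`b = 21` → b = 21
`if b <= 16: ...` → b <= 16 is False, take else branch → p = 22
So p = 22

Answer: 22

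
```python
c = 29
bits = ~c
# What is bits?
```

Trace:
`c = 29` → c = 29
`bits = ~c` → bits = -30
So bits = -30

Answer: -30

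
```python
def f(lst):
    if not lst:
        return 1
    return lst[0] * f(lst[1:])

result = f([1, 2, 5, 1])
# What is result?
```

Product over [1, 2, 5, 1] = 1 * 2 * 5 * 1 = 10

Answer: 10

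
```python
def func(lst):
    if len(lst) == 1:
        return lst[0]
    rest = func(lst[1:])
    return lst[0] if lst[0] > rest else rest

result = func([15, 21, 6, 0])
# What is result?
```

Recursive max over [15, 21, 6, 0] = 21

Answer: 21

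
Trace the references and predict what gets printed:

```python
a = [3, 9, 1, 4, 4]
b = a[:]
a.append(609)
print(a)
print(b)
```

Key concept: slice [:] creates copy.
Step by step:
`a = [3, 9, 1, 4, 4]` → a = [3, 9, 1, 4, 4]
`b = a[:]` → b = [3, 9, 1, 4, 4]
`a.append(609)` → a = [3, 9, 1, 4, 4, 609]
`print(a)` → prints [3, 9, 1, 4, 4, 609]
`print(b)` → prints [3, 9, 1, 4, 4]

Answer:
[3, 9, 1, 4, 4, 609]
[3, 9, 1, 4, 4]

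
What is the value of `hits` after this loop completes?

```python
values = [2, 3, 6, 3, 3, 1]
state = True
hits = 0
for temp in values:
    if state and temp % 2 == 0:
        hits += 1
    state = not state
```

Count even values at even positions
`hits` takes the values: 0 → 1 → 2

Answer: 2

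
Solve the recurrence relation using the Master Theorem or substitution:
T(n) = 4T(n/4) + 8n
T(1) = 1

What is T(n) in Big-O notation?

By Master Theorem: a=4, b=4, f(n)=8n. Since log_4(4) = 1 and f(n) = Θ(n^1), Case 2 applies. T(n) = O(n log n).

Answer: O(n log n)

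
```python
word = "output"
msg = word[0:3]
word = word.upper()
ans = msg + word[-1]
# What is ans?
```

Trace:
`word = "output"` → word = 'output'
`msg = word[0:3]` → msg = 'out'
`word = word.upper()` → word = 'OUTPUT'
`ans = msg + word[-1]` → ans = 'outT'
So ans = 'outT'

Answer: 'outT'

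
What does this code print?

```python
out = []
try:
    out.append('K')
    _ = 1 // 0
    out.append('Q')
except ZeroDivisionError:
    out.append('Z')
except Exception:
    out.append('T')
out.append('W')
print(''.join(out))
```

Execution trace: 'K' (try body) → 'Z' (except ZeroDivisionError) → 'W' (after the try/except). Output: KZW

Answer: KZW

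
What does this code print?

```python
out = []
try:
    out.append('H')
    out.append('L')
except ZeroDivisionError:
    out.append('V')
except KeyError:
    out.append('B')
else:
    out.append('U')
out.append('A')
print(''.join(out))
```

Execution trace: 'H' (try body) → 'L' (try body, no exception) → 'U' (else) → 'A' (after the try/except). Output: HLUA

Answer: HLUA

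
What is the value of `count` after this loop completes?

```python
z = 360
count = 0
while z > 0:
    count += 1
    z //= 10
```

Count digits by repeated division by 10
`count` takes the values: 0 → 1 → 2 → 3

Answer: 3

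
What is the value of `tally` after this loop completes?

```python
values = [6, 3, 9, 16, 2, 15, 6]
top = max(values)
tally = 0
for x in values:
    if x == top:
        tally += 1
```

Count of max value 16 in [6, 3, 9, 16, 2, 15, 6]
`tally` takes the values: 0 → 1

Answer: 1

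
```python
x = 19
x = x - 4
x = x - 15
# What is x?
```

Trace:
`x = 19` → x = 19
`x = x - 4` → x = 15
`x = x - 15` → x = 0
So x = 0

Answer: 0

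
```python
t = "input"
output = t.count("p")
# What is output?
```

Trace:
`t = "input"` → t = 'input'
`output = t.count("p")` → output = 1
So output = 1

Answer: 1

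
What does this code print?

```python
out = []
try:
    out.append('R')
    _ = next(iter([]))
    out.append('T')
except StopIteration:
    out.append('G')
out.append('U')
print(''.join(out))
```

Execution trace: 'R' (try body) → 'G' (except StopIteration) → 'U' (after the try/except). Output: RGU

Answer: RGU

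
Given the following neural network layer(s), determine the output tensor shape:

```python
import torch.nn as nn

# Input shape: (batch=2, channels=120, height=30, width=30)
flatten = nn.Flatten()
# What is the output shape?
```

Input: (2, 120, 30, 30) -> Output: (2, 108000)

Answer: (2, 108000)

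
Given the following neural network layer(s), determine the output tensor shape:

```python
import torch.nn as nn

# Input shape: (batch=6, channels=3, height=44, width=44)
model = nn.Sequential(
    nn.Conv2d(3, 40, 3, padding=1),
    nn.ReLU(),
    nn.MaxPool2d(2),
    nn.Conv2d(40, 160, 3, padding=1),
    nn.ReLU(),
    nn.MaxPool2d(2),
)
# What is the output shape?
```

Input: (6, 3, 44, 44) -> after first Conv2d: (6, 40, 44, 44) -> after first MaxPool2d: (6, 40, 22, 22) -> after second Conv2d: (6, 160, 22, 22) -> Output: (6, 160, 11, 11)

Answer: (6, 160, 11, 11)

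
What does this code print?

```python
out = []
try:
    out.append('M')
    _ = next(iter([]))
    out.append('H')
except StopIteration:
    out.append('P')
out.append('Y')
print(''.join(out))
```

Execution trace: 'M' (try body) → 'P' (except StopIteration) → 'Y' (after the try/except). Output: MPY

Answer: MPY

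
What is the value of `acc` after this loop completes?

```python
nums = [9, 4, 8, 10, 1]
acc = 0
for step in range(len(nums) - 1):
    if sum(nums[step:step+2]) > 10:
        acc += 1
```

Count windows with sum > 10
`acc` takes the values: 0 → 1 → 2 → 3 → 4

Answer: 4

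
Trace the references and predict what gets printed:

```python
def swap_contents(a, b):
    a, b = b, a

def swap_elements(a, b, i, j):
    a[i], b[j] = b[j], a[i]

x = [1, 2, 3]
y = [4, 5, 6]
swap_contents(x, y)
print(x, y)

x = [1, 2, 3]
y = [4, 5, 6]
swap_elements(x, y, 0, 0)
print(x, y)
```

Key concept: parameter rebinding vs mutation.
Step by step:
`x = [1, 2, 3]` → x = [1, 2, 3]
`y = [4, 5, 6]` → y = [4, 5, 6]
`swap_contents(x, y)` → no visible change to tracked variables
`print(x, y)` → prints [1, 2, 3] [4, 5, 6]
`x = [1, 2, 3]` → x = [1, 2, 3]
`y = [4, 5, 6]` → y = [4, 5, 6]
`swap_elements(x, y, 0, 0)` → x = [4, 2, 3]; y = [1, 5, 6]
`print(x, y)` → prints [4, 2, 3] [1, 5, 6]

Answer:
[1, 2, 3] [4, 5, 6]
[4, 2, 3] [1, 5, 6]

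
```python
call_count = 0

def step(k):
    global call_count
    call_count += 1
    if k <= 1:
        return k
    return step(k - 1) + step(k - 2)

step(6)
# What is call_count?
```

Calls(k) = 1 + Calls(k-1) + Calls(k-2); Calls(0)=Calls(1)=1. For k=6 this gives 25.

Answer: 25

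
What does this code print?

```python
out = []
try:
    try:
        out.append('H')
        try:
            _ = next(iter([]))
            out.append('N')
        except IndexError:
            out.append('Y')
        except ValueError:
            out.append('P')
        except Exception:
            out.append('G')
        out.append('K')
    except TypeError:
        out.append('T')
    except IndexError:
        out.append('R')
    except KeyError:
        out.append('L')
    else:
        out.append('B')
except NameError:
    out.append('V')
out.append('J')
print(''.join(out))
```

Execution trace: 'H' (try body) → 'G' (inner except Exception) → 'K' (try body, no exception) → 'B' (else) → 'J' (after the try/except). Output: HGKBJ

Answer: HGKBJ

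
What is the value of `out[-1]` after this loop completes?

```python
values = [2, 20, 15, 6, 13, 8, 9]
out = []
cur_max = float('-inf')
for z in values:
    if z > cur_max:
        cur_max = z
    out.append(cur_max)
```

Running max ends at 20
`out` takes the values: [] → [2] → [2, 20] → [2, 20, 20] → [2, 20, 20, 20] → [2, 20, 20, 20, 20] → [2, 20, 20, 20, 20, 20] → [2, 20, 20, 20, 20, 20, 20]
So `out[-1]` = 20

Answer: 20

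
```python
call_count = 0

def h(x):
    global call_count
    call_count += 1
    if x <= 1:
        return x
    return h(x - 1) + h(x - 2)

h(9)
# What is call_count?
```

Calls(x) = 1 + Calls(x-1) + Calls(x-2); Calls(0)=Calls(1)=1. For x=9 this gives 109.

Answer: 109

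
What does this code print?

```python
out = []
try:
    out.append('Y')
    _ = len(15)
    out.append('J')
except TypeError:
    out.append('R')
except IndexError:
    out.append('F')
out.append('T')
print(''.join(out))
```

Execution trace: 'Y' (try body) → 'R' (except TypeError) → 'T' (after the try/except). Output: YRT

Answer: YRT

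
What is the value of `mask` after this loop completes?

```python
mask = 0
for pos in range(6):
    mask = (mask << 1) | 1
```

Build 6 consecutive 1-bits: 0b111111
`mask` takes the values: 0 → 1 → 3 → 7 → 15 → 31 → 63

Answer: 63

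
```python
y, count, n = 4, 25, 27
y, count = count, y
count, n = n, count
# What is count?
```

Trace:
`y, count, n = 4, 25, 27` → y = 4; count = 25; n = 27
`y, count = count, y` → y = 25; count = 4
`count, n = n, count` → count = 27; n = 4
So count = 27

Answer: 27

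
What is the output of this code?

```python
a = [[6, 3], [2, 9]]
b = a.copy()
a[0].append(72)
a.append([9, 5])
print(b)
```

Key concept: shallow copy with nested lists.
Step by step:
`a = [[6, 3], [2, 9]]` → a = [[6, 3], [2, 9]]
`b = a.copy()` → b = [[6, 3], [2, 9]]
`a[0].append(72)` → a = [[6, 3, 72], [2, 9]]; b = [[6, 3, 72], [2, 9]]
`a.append([9, 5])` → a = [[6, 3, 72], [2, 9], [9, 5]]
`print(b)` → prints [[6, 3, 72], [2, 9]]

Answer: [[6, 3, 72], [2, 9]]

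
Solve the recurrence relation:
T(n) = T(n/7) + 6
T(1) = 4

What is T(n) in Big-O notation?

Each step divides n by 7 and adds 6. After log_7(n) steps we reach T(1)=4. So T(n) = 6·log_7(n) + 4 = O(log n).

Answer: O(log n)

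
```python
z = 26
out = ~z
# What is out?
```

Trace:
`z = 26` → z = 26
`out = ~z` → out = -27
So out = -27

Answer: -27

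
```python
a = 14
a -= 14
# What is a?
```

Trace:
`a = 14` → a = 14
`a -= 14` → a = 0
So a = 0

Answer: 0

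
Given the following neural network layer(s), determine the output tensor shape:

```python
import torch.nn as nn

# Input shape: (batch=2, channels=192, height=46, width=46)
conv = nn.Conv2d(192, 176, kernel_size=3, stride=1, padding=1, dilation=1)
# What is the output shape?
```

Input: (2, 192, 46, 46) -> Output: (2, 176, 46, 46)

Answer: (2, 176, 46, 46)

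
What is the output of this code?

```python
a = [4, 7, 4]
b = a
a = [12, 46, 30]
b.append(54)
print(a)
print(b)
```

Key concept: rebinding vs mutation: a is rebound to a new list, b still points at the original.
Step by step:
`a = [4, 7, 4]` → a = [4, 7, 4]
`b = a` → b = [4, 7, 4] (same object as a)
`a = [12, 46, 30]` → a = [12, 46, 30]
`b.append(54)` → b = [4, 7, 4, 54]
`print(a)` → prints [12, 46, 30]
`print(b)` → prints [4, 7, 4, 54]

Answer:
[12, 46, 30]
[4, 7, 4, 54]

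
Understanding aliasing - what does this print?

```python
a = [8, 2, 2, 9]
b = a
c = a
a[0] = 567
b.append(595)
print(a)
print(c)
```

Key concept: multiple aliases.
Step by step:
`a = [8, 2, 2, 9]` → a = [8, 2, 2, 9]
`b = a` → b = [8, 2, 2, 9] (same object as a)
`c = a` → c = [8, 2, 2, 9] (same object as a, b)
`a[0] = 567` → a = [567, 2, 2, 9] (same object as b, c); b = [567, 2, 2, 9] (same object as a, c); c = [567, 2, 2, 9] (same object as a, b)
`b.append(595)` → a = [567, 2, 2, 9, 595] (same object as b, c); b = [567, 2, 2, 9, 595] (same object as a, c); c = [567, 2, 2, 9, 595] (same object as a, b)
`print(a)` → prints [567, 2, 2, 9, 595]
`print(c)` → prints [567, 2, 2, 9, 595]

Answer:
[567, 2, 2, 9, 595]
[567, 2, 2, 9, 595]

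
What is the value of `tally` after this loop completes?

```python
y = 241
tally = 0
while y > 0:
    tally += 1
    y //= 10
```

Count digits by repeated division by 10
`tally` takes the values: 0 → 1 → 2 → 3

Answer: 3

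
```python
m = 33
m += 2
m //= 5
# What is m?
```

Trace:
`m = 33` → m = 33
`m += 2` → m = 35
`m //= 5` → m = 7
So m = 7

Answer: 7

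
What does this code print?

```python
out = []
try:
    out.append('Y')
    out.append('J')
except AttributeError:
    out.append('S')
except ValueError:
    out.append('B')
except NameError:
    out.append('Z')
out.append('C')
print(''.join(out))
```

Execution trace: 'Y' (try body) → 'J' (try body, no exception) → 'C' (after the try/except). Output: YJC

Answer: YJC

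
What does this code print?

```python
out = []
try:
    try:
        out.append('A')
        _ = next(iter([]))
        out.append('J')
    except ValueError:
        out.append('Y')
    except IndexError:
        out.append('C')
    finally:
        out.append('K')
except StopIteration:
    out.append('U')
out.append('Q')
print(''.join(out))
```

Execution trace: 'A' (inner try body) → 'K' (inner finally) → 'U' (outer except StopIteration) → 'Q' (after the try/except). Output: AKUQ

Answer: AKUQ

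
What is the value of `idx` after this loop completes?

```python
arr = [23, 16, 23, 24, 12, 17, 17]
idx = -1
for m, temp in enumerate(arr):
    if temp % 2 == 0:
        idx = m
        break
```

First even number index in [23, 16, 23, 24, 12, 17, 17]
`idx` takes the values: -1 → 1

Answer: 1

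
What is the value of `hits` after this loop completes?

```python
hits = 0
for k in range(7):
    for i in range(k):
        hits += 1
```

Triangle number: 0+1+2+...+6
`hits` takes the values: 0 → 1 → 2 → 3 → 4 → 5 → 6 → 7 → 8 → 9 → 10 → 11 → 12 → 13 → 14 → 15 → 16 → 17 → 18 → 19 → 20 → 21

Answer: 21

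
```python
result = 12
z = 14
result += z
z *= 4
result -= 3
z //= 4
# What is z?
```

Trace:
`result = 12` → result = 12
`z = 14` → z = 14
`result += z` → result = 26
`z *= 4` → z = 56
`result -= 3` → result = 23
`z //= 4` → z = 14
So z = 14

Answer: 14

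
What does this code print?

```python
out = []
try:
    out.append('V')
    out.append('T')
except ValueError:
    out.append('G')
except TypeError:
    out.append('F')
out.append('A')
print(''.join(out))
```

Execution trace: 'V' (try body) → 'T' (try body, no exception) → 'A' (after the try/except). Output: VTA

Answer: VTA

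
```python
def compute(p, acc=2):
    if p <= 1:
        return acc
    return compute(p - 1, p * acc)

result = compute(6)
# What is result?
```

Accumulator trace (n, acc): (6, 2) -> (5, 12) -> (4, 60) -> (3, 240) -> (2, 720) -> (1, 1440) -> return 1440

Answer: 1440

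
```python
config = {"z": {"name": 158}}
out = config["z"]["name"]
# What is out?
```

Trace:
`config = {"z": {"name": 158}}` → config = {'z': {'name': 158}}
`out = config["z"]["name"]` → out = 158
So out = 158

Answer: 158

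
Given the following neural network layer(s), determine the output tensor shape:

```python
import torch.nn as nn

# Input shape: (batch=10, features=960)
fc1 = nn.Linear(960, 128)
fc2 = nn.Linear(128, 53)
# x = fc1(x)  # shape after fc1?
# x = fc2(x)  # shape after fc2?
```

Input: (10, 960) -> after fc1: (10, 128) -> Output: (10, 53)

Answer: (10, 53)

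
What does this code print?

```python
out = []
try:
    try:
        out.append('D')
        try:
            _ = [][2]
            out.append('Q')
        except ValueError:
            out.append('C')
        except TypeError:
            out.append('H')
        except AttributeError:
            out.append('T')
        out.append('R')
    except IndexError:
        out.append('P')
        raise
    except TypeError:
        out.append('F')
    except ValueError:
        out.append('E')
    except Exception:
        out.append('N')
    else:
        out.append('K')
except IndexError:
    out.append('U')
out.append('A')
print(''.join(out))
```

Execution trace: 'D' (try body) → 'P' (except IndexError) → 'U' (outer except IndexError) → 'A' (after the try/except). Output: DPUA

Answer: DPUA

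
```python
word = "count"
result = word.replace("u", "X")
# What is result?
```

Trace:
`word = "count"` → word = 'count'
`result = word.replace("u", "X")` → result = 'coXnt'
So result = 'coXnt'

Answer: 'coXnt'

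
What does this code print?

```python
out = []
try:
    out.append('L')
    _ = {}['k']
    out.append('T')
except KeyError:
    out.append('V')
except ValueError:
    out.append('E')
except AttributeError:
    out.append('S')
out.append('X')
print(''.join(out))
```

Execution trace: 'L' (try body) → 'V' (except KeyError) → 'X' (after the try/except). Output: LVX

Answer: LVX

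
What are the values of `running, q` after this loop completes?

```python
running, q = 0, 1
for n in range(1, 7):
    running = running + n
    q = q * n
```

Sum and factorial of 1 to 6
`running, q` takes the values: (0, 1) → (1, 1) → (3, 1) → (3, 2) → (6, 2) → (6, 6) → (10, 6) → (10, 24) → (15, 24) → (15, 120) → (21, 120) → (21, 720)

Answer: 21, 720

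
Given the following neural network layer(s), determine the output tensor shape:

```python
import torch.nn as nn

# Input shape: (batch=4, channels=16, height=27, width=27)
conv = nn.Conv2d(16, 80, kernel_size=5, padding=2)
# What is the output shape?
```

Input: (4, 16, 27, 27) -> Output: (4, 80, 27, 27)

Answer: (4, 80, 27, 27)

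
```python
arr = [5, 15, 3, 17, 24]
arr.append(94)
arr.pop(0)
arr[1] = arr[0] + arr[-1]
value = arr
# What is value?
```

Trace:
`arr = [5, 15, 3, 17, 24]` → arr = [5, 15, 3, 17, 24]
`arr.append(94)` → arr = [5, 15, 3, 17, 24, 94]
`arr.pop(0)` → arr = [15, 3, 17, 24, 94]
`arr[1] = arr[0] + arr[-1]` → arr = [15, 109, 17, 24, 94]
`value = arr` → value = [15, 109, 17, 24, 94]
So value = [15, 109, 17, 24, 94]

Answer: [15, 109, 17, 24, 94]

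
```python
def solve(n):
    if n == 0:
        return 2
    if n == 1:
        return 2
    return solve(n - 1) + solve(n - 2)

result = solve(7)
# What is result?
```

Build up from base cases: solve(0)=2, solve(1)=2, solve(2)=4, solve(3)=6, solve(4)=10, solve(5)=16, solve(6)=26, ..., solve(7)=42

Answer: 42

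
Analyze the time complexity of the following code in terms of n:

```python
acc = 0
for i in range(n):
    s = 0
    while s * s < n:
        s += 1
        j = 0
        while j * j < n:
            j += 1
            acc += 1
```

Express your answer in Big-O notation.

Each loop level contributes: n × √n × √n. Multiplying the contributions gives O(n^2).

Answer: O(n^2)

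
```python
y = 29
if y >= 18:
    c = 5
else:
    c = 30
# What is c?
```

Trace:
`y = 29` → y = 29
`if y >= 18: ...` → y >= 18 is True → c = 5
So c = 5

Answer: 5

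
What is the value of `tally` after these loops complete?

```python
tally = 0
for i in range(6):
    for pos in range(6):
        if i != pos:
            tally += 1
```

6² - 6 (exclude diagonal)
`tally` takes the values: 0 → 1 → 2 → 3 → 4 → 5 → 6 → 7 → 8 → 9 → 10 → 11 → 12 → 13 → 14 → 15 → 16 → 17 → 18 → 19 → 20 → 21 → 22 → 23 → 24 → 25 → 26 → 27 → 28 → 29 → 30

Answer: 30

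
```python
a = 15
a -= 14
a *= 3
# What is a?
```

Trace:
`a = 15` → a = 15
`a -= 14` → a = 1
`a *= 3` → a = 3
So a = 3

Answer: 3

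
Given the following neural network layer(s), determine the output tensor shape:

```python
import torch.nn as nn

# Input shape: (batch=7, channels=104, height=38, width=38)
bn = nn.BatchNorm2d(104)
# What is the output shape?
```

Input: (7, 104, 38, 38) -> Output: (7, 104, 38, 38)

Answer: (7, 104, 38, 38)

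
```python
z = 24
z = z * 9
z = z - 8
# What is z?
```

Trace:
`z = 24` → z = 24
`z = z * 9` → z = 216
`z = z - 8` → z = 208
So z = 208

Answer: 208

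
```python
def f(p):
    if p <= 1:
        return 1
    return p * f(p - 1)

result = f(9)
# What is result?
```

f(9) = 9 * 8 * 7 * 6 * 5 * 4 * 3 * 2 * 1 = 362880

Answer: 362880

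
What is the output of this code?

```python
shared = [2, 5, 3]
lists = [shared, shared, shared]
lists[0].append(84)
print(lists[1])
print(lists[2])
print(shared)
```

Key concept: list of same reference.
Step by step:
`shared = [2, 5, 3]` → shared = [2, 5, 3]
`lists = [shared, shared, shared]` → lists = [[2, 5, 3], [2, 5, 3], [2, 5, 3]]
`lists[0].append(84)` → shared = [2, 5, 3, 84]; lists = [[2, 5, 3, 84], [2, 5, 3, 84], [2, 5, 3, 84]]
`print(lists[1])` → prints [2, 5, 3, 84]
`print(lists[2])` → prints [2, 5, 3, 84]
`print(shared)` → prints [2, 5, 3, 84]

Answer:
[2, 5, 3, 84]
[2, 5, 3, 84]
[2, 5, 3, 84]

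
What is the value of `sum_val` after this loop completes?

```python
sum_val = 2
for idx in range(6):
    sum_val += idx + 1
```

Start at 2, add 1 to 6 = 23
`sum_val` takes the values: 2 → 3 → 5 → 8 → 12 → 17 → 23

Answer: 23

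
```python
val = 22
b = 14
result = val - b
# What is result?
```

Trace:
`val = 22` → val = 22
`b = 14` → b = 14
`result = val - b` → result = 8
So result = 8

Answer: 8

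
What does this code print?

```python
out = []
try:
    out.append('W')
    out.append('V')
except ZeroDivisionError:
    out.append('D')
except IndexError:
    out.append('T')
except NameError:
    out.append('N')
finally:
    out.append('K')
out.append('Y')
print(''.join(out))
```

Execution trace: 'W' (try body) → 'V' (try body, no exception) → 'K' (finally) → 'Y' (after the try/except). Output: WVKY

Answer: WVKY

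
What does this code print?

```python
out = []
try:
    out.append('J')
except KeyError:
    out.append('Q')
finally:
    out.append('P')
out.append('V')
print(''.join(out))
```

Execution trace: 'J' (try body, no exception) → 'P' (finally) → 'V' (after the try/except). Output: JPV

Answer: JPV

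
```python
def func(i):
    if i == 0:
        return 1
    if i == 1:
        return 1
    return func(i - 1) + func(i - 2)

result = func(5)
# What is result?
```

Build up from base cases: func(0)=1, func(1)=1, func(2)=2, func(3)=3, func(4)=5, func(5)=8

Answer: 8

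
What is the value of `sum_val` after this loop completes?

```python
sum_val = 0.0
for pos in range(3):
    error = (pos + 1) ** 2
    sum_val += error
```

Sum of squared losses 1² + 2² + ... + 3²
`sum_val` takes the values: 0.0 → 1.0 → 5.0 → 14.0

Answer: 14.0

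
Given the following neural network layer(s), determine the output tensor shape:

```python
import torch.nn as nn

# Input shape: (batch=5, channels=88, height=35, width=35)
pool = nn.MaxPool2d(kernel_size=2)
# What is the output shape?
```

Input: (5, 88, 35, 35) -> Output: (5, 88, 17, 17)

Answer: (5, 88, 17, 17)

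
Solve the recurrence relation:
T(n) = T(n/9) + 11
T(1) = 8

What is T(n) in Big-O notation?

Each step divides n by 9 and adds 11. After log_9(n) steps we reach T(1)=8. So T(n) = 11·log_9(n) + 8 = O(log n).

Answer: O(log n)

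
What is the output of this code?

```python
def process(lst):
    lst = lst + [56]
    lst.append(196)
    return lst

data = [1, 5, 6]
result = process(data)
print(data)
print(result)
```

Key concept: rebinding parameter vs mutation.
Step by step:
`data = [1, 5, 6]` → data = [1, 5, 6]
`result = process(data)` → result = [1, 5, 6, 56, 196]
`print(data)` → prints [1, 5, 6]
`print(result)` → prints [1, 5, 6, 56, 196]

Answer:
[1, 5, 6]
[1, 5, 6, 56, 196]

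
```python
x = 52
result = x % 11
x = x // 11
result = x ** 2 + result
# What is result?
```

Trace:
`x = 52` → x = 52
`result = x % 11` → result = 8
`x = x // 11` → x = 4
`result = x ** 2 + result` → result = 24
So result = 24

Answer: 24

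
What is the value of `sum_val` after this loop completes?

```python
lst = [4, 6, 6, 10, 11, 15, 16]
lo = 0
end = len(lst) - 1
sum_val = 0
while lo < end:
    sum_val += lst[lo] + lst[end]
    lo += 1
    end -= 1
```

Sum of pairs from ends
`sum_val` takes the values: 0 → 20 → 41 → 58

Answer: 58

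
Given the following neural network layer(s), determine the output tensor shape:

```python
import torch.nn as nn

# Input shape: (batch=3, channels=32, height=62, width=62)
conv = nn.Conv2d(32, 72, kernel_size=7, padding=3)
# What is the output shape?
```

Input: (3, 32, 62, 62) -> Output: (3, 72, 62, 62)

Answer: (3, 72, 62, 62)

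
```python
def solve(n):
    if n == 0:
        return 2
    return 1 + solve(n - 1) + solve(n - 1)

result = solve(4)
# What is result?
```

solve(n) = 1 + 2·solve(n-1), solve(0)=2. Closed form: (2+1)·2^4 - 1 = 47.

Answer: 47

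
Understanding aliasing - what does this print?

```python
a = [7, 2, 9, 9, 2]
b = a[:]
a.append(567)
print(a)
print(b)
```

Key concept: slice [:] creates copy.
Step by step:
`a = [7, 2, 9, 9, 2]` → a = [7, 2, 9, 9, 2]
`b = a[:]` → b = [7, 2, 9, 9, 2]
`a.append(567)` → a = [7, 2, 9, 9, 2, 567]
`print(a)` → prints [7, 2, 9, 9, 2, 567]
`print(b)` → prints [7, 2, 9, 9, 2]

Answer:
[7, 2, 9, 9, 2, 567]
[7, 2, 9, 9, 2]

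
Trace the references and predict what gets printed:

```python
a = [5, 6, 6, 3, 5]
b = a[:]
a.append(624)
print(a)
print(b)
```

Key concept: slice [:] creates copy.
Step by step:
`a = [5, 6, 6, 3, 5]` → a = [5, 6, 6, 3, 5]
`b = a[:]` → b = [5, 6, 6, 3, 5]
`a.append(624)` → a = [5, 6, 6, 3, 5, 624]
`print(a)` → prints [5, 6, 6, 3, 5, 624]
`print(b)` → prints [5, 6, 6, 3, 5]

Answer:
[5, 6, 6, 3, 5, 624]
[5, 6, 6, 3, 5]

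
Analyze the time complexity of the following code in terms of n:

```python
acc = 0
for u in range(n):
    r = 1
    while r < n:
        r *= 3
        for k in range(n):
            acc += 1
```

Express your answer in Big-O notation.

Each loop level contributes: n × log n × n. Multiplying the contributions gives O(n^2 log n).

Answer: O(n^2 log n)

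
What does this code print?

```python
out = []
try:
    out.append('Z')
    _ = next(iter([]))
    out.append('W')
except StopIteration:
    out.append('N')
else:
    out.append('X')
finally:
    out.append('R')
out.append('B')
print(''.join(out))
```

Execution trace: 'Z' (try body) → 'N' (except StopIteration) → 'R' (finally) → 'B' (after the try/except). Output: ZNRB

Answer: ZNRB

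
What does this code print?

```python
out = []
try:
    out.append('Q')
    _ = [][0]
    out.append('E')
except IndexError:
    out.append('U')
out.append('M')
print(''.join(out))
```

Execution trace: 'Q' (try body) → 'U' (except IndexError) → 'M' (after the try/except). Output: QUM

Answer: QUM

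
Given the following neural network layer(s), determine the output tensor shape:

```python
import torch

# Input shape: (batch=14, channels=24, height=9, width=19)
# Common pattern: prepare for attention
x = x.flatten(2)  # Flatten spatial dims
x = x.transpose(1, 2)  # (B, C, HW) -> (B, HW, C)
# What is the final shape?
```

Input: (14, 24, 9, 19) -> after flatten(2): (14, 24, 171) -> Output: (14, 171, 24)

Answer: (14, 171, 24)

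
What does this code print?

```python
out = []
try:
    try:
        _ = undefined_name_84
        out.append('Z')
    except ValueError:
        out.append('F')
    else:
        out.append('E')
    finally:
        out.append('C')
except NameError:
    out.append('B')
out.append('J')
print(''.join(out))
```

Execution trace: 'C' (finally) → 'B' (outer except NameError) → 'J' (after the try/except). Output: CBJ

Answer: CBJ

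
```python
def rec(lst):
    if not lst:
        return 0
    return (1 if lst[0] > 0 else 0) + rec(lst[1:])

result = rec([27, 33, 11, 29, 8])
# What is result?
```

Count of positive elements in [27, 33, 11, 29, 8] = 5

Answer: 5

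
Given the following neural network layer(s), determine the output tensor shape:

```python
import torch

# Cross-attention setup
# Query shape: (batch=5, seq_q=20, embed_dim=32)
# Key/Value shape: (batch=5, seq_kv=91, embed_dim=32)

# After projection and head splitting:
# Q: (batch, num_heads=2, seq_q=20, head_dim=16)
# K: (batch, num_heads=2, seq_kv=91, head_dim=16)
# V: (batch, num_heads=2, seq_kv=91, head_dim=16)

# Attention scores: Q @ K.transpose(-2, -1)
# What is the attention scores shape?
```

Input: (5, 20, 32) -> Output: (5, 2, 20, 91)

Answer: (5, 2, 20, 91)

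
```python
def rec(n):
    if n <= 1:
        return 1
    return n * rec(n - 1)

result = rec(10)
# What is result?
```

rec(10) = 10 * 9 * 8 * 7 * 6 * 5 * 4 * 3 * 2 * 1 = 3628800

Answer: 3628800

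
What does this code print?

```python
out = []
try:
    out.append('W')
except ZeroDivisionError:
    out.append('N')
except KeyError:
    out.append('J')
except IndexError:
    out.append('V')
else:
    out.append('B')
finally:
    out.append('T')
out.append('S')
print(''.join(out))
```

Execution trace: 'W' (try body, no exception) → 'B' (else) → 'T' (finally) → 'S' (after the try/except). Output: WBTS

Answer: WBTS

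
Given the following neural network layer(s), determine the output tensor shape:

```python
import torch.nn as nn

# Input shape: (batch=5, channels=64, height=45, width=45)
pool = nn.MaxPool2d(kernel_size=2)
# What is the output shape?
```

Input: (5, 64, 45, 45) -> Output: (5, 64, 22, 22)

Answer: (5, 64, 22, 22)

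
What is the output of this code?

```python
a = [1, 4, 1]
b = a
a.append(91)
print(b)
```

Key concept: basic list aliasing.
Step by step:
`a = [1, 4, 1]` → a = [1, 4, 1]
`b = a` → b = [1, 4, 1] (same object as a)
`a.append(91)` → a = [1, 4, 1, 91] (same object as b); b = [1, 4, 1, 91] (same object as a)
`print(b)` → prints [1, 4, 1, 91]

Answer: [1, 4, 1, 91]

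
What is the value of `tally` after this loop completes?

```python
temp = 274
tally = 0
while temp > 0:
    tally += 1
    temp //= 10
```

Count digits by repeated division by 10
`tally` takes the values: 0 → 1 → 2 → 3

Answer: 3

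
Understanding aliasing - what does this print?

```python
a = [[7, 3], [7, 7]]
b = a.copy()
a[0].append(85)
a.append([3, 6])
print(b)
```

Key concept: shallow copy with nested lists.
Step by step:
`a = [[7, 3], [7, 7]]` → a = [[7, 3], [7, 7]]
`b = a.copy()` → b = [[7, 3], [7, 7]]
`a[0].append(85)` → a = [[7, 3, 85], [7, 7]]; b = [[7, 3, 85], [7, 7]]
`a.append([3, 6])` → a = [[7, 3, 85], [7, 7], [3, 6]]
`print(b)` → prints [[7, 3, 85], [7, 7]]

Answer: [[7, 3, 85], [7, 7]]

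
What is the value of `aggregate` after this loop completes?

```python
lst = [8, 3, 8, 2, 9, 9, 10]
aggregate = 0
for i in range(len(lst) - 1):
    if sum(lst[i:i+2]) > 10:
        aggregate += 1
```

Count windows with sum > 10
`aggregate` takes the values: 0 → 1 → 2 → 3 → 4 → 5

Answer: 5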